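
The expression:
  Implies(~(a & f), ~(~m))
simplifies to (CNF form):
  (a | m) & (f | m)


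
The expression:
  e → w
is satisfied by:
  {w: True, e: False}
  {e: False, w: False}
  {e: True, w: True}


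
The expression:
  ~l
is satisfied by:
  {l: False}


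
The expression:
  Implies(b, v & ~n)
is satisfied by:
  {v: True, n: False, b: False}
  {n: False, b: False, v: False}
  {v: True, n: True, b: False}
  {n: True, v: False, b: False}
  {b: True, v: True, n: False}


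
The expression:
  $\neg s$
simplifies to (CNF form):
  $\neg s$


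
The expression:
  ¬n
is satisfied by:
  {n: False}


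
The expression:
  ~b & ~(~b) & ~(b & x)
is never true.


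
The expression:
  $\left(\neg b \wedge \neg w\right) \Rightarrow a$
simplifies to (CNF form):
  $a \vee b \vee w$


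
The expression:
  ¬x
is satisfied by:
  {x: False}


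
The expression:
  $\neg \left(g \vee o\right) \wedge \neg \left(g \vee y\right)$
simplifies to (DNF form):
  $\neg g \wedge \neg o \wedge \neg y$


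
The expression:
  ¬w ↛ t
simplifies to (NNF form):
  ¬t ∧ ¬w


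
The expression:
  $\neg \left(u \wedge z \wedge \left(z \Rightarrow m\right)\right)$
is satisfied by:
  {u: False, m: False, z: False}
  {z: True, u: False, m: False}
  {m: True, u: False, z: False}
  {z: True, m: True, u: False}
  {u: True, z: False, m: False}
  {z: True, u: True, m: False}
  {m: True, u: True, z: False}


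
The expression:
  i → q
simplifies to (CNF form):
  q ∨ ¬i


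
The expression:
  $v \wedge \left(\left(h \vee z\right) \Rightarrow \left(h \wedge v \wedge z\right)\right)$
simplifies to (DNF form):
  $\left(h \wedge v \wedge z\right) \vee \left(h \wedge v \wedge \neg h\right) \vee \left(v \wedge z \wedge \neg z\right) \vee \left(v \wedge \neg h \wedge \neg z\right)$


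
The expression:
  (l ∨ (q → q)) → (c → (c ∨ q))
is always true.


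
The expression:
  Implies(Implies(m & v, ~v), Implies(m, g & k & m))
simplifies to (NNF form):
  v | ~m | (g & k)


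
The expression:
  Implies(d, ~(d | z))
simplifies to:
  ~d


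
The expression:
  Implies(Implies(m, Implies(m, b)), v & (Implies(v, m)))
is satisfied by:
  {m: True, v: True, b: False}
  {m: True, v: False, b: False}
  {m: True, b: True, v: True}


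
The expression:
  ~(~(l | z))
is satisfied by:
  {z: True, l: True}
  {z: True, l: False}
  {l: True, z: False}


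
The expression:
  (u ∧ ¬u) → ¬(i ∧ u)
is always true.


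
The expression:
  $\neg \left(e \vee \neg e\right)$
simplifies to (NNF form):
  $\text{False}$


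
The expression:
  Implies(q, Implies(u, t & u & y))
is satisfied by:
  {y: True, t: True, u: False, q: False}
  {y: True, t: False, u: False, q: False}
  {t: True, y: False, u: False, q: False}
  {y: False, t: False, u: False, q: False}
  {y: True, q: True, t: True, u: False}
  {y: True, q: True, t: False, u: False}
  {q: True, t: True, y: False, u: False}
  {q: True, y: False, t: False, u: False}
  {y: True, u: True, t: True, q: False}
  {y: True, u: True, t: False, q: False}
  {u: True, t: True, y: False, q: False}
  {u: True, y: False, t: False, q: False}
  {y: True, q: True, u: True, t: True}


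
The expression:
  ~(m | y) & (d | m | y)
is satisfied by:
  {d: True, y: False, m: False}


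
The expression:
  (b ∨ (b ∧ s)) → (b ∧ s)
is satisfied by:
  {s: True, b: False}
  {b: False, s: False}
  {b: True, s: True}


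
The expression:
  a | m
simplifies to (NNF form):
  a | m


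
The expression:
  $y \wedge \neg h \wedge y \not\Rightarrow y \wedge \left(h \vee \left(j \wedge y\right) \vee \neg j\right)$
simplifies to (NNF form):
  $\text{False}$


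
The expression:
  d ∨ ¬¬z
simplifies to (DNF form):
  d ∨ z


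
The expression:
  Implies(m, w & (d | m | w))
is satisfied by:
  {w: True, m: False}
  {m: False, w: False}
  {m: True, w: True}


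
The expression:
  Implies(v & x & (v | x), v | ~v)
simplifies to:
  True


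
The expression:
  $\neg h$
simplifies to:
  $\neg h$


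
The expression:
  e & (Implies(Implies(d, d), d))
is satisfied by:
  {e: True, d: True}


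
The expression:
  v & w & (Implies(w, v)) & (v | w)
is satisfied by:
  {w: True, v: True}


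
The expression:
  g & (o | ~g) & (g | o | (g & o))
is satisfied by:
  {g: True, o: True}


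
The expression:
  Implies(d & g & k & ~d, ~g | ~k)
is always true.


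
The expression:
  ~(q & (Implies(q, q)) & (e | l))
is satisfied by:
  {e: False, q: False, l: False}
  {l: True, e: False, q: False}
  {e: True, l: False, q: False}
  {l: True, e: True, q: False}
  {q: True, l: False, e: False}


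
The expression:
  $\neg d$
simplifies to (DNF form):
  $\neg d$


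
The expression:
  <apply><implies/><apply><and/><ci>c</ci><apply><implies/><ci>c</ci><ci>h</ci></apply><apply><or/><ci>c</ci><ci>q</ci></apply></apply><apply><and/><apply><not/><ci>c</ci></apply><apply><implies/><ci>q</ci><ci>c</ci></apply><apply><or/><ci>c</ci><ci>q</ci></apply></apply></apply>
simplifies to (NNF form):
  <apply><or/><apply><not/><ci>c</ci></apply><apply><not/><ci>h</ci></apply></apply>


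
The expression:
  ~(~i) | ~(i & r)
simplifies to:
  True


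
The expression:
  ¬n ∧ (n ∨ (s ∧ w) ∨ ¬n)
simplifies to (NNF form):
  ¬n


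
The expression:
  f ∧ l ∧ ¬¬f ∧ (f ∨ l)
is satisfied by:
  {f: True, l: True}


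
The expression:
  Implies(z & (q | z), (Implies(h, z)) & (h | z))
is always true.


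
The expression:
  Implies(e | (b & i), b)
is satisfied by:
  {b: True, e: False}
  {e: False, b: False}
  {e: True, b: True}


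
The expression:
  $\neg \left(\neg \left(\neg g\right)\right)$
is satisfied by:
  {g: False}


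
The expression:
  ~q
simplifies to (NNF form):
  ~q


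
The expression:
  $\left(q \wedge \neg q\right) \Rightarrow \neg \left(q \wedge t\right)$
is always true.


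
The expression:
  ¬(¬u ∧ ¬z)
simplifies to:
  u ∨ z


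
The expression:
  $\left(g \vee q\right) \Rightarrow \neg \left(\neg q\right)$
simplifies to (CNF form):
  $q \vee \neg g$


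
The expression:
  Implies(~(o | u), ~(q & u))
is always true.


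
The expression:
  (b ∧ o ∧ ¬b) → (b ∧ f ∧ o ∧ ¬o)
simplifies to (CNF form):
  True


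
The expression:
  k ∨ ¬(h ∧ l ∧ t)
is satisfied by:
  {k: True, l: False, t: False, h: False}
  {k: False, l: False, t: False, h: False}
  {h: True, k: True, l: False, t: False}
  {h: True, k: False, l: False, t: False}
  {k: True, t: True, h: False, l: False}
  {t: True, h: False, l: False, k: False}
  {h: True, t: True, k: True, l: False}
  {h: True, t: True, k: False, l: False}
  {k: True, l: True, h: False, t: False}
  {l: True, h: False, t: False, k: False}
  {k: True, h: True, l: True, t: False}
  {h: True, l: True, k: False, t: False}
  {k: True, t: True, l: True, h: False}
  {t: True, l: True, h: False, k: False}
  {h: True, t: True, l: True, k: True}


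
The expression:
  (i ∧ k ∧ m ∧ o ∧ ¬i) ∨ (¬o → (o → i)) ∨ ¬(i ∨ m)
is always true.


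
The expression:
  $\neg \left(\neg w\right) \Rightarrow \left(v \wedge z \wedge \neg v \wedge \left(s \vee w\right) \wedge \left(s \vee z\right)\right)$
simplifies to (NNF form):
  $\neg w$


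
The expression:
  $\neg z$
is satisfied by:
  {z: False}


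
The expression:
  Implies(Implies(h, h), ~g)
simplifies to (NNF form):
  ~g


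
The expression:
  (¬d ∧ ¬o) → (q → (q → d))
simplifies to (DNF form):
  d ∨ o ∨ ¬q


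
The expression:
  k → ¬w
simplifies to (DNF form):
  ¬k ∨ ¬w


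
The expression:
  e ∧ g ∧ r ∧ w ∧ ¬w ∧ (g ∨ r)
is never true.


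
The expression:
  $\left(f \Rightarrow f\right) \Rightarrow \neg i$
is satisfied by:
  {i: False}


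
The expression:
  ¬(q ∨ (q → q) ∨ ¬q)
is never true.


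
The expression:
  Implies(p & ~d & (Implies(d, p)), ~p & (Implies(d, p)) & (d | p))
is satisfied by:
  {d: True, p: False}
  {p: False, d: False}
  {p: True, d: True}


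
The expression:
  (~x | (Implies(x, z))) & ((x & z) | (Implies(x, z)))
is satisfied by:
  {z: True, x: False}
  {x: False, z: False}
  {x: True, z: True}


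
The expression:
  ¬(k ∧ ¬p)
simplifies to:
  p ∨ ¬k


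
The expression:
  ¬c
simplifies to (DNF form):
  ¬c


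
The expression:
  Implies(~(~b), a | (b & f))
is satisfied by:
  {a: True, f: True, b: False}
  {a: True, f: False, b: False}
  {f: True, a: False, b: False}
  {a: False, f: False, b: False}
  {a: True, b: True, f: True}
  {a: True, b: True, f: False}
  {b: True, f: True, a: False}


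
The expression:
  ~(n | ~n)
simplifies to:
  False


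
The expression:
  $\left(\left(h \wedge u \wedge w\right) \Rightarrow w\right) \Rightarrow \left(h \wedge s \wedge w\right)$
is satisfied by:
  {h: True, w: True, s: True}


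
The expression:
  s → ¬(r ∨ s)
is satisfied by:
  {s: False}


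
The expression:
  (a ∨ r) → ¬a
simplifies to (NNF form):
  ¬a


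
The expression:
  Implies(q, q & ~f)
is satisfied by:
  {q: False, f: False}
  {f: True, q: False}
  {q: True, f: False}


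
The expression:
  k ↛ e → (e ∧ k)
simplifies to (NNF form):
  e ∨ ¬k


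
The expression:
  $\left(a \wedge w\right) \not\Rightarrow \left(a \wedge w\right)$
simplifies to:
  $\text{False}$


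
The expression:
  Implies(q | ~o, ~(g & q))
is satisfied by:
  {g: False, q: False}
  {q: True, g: False}
  {g: True, q: False}


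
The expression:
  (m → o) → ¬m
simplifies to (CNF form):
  ¬m ∨ ¬o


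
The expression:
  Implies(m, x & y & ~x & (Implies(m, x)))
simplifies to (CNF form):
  ~m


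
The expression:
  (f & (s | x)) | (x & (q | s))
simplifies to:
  (f & s) | (f & x) | (q & x) | (s & x)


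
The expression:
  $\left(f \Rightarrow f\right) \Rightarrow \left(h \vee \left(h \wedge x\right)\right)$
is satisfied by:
  {h: True}


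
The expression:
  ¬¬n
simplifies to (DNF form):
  n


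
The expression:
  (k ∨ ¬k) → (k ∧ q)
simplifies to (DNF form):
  k ∧ q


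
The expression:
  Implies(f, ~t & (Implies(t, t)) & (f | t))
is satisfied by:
  {t: False, f: False}
  {f: True, t: False}
  {t: True, f: False}


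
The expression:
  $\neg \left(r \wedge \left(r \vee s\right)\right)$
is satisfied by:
  {r: False}


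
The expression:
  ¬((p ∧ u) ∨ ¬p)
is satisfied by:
  {p: True, u: False}


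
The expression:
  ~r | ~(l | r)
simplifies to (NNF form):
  ~r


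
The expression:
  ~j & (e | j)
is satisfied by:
  {e: True, j: False}


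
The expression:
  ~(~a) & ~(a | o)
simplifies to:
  False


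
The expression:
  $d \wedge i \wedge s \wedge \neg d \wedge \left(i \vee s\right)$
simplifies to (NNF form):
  $\text{False}$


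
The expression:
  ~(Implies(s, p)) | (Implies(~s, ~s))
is always true.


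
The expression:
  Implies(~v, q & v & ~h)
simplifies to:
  v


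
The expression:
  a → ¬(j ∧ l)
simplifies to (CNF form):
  ¬a ∨ ¬j ∨ ¬l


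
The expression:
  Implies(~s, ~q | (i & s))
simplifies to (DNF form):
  s | ~q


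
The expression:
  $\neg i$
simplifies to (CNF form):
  $\neg i$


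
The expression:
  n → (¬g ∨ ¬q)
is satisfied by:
  {g: False, q: False, n: False}
  {n: True, g: False, q: False}
  {q: True, g: False, n: False}
  {n: True, q: True, g: False}
  {g: True, n: False, q: False}
  {n: True, g: True, q: False}
  {q: True, g: True, n: False}


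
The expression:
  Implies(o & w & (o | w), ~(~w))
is always true.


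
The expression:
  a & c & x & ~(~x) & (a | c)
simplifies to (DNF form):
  a & c & x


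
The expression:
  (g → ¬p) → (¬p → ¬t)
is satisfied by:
  {p: True, t: False}
  {t: False, p: False}
  {t: True, p: True}


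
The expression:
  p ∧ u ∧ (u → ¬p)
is never true.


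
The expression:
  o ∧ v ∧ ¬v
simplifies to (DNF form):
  False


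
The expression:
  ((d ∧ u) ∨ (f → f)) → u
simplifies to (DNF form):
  u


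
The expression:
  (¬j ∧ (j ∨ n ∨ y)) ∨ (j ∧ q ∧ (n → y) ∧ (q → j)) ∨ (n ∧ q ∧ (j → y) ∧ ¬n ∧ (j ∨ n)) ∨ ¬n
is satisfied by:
  {y: True, q: True, n: False, j: False}
  {y: True, q: False, n: False, j: False}
  {q: True, y: False, n: False, j: False}
  {y: False, q: False, n: False, j: False}
  {j: True, y: True, q: True, n: False}
  {j: True, y: True, q: False, n: False}
  {j: True, q: True, y: False, n: False}
  {j: True, q: False, y: False, n: False}
  {y: True, n: True, q: True, j: False}
  {y: True, n: True, q: False, j: False}
  {n: True, q: True, y: False, j: False}
  {n: True, y: False, q: False, j: False}
  {j: True, y: True, n: True, q: True}


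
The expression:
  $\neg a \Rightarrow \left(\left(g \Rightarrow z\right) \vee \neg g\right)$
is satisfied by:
  {a: True, z: True, g: False}
  {a: True, g: False, z: False}
  {z: True, g: False, a: False}
  {z: False, g: False, a: False}
  {a: True, z: True, g: True}
  {a: True, g: True, z: False}
  {z: True, g: True, a: False}


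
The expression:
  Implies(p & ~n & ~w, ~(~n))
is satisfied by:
  {n: True, w: True, p: False}
  {n: True, p: False, w: False}
  {w: True, p: False, n: False}
  {w: False, p: False, n: False}
  {n: True, w: True, p: True}
  {n: True, p: True, w: False}
  {w: True, p: True, n: False}


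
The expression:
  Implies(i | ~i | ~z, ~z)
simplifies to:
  ~z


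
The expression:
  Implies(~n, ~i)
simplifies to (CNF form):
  n | ~i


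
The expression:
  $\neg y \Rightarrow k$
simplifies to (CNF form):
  $k \vee y$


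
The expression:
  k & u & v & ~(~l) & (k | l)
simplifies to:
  k & l & u & v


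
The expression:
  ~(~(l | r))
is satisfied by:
  {r: True, l: True}
  {r: True, l: False}
  {l: True, r: False}


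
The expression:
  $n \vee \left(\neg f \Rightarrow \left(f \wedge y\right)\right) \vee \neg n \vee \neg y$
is always true.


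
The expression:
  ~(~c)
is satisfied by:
  {c: True}


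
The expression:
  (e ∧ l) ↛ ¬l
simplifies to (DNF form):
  e ∧ l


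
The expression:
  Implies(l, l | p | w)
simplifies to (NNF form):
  True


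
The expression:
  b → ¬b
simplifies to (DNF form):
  ¬b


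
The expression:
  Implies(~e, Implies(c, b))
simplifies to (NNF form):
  b | e | ~c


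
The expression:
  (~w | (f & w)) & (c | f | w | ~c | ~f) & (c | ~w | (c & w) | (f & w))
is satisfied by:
  {f: True, w: False}
  {w: False, f: False}
  {w: True, f: True}


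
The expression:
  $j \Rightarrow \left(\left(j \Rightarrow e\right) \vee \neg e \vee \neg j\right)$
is always true.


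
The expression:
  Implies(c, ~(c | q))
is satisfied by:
  {c: False}


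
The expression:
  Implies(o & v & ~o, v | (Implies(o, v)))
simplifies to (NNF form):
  True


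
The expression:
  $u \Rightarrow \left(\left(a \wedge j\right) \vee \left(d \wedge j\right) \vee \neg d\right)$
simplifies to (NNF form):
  $j \vee \neg d \vee \neg u$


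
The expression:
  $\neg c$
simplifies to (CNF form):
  $\neg c$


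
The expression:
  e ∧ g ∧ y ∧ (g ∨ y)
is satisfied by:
  {g: True, e: True, y: True}


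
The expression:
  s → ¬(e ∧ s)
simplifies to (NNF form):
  ¬e ∨ ¬s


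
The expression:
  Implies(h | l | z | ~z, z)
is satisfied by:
  {z: True}


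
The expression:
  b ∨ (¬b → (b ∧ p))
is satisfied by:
  {b: True}


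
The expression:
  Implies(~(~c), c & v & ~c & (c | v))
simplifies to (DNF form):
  ~c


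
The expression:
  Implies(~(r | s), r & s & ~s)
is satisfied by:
  {r: True, s: True}
  {r: True, s: False}
  {s: True, r: False}


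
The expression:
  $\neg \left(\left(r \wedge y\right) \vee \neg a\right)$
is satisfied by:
  {a: True, y: False, r: False}
  {a: True, r: True, y: False}
  {a: True, y: True, r: False}


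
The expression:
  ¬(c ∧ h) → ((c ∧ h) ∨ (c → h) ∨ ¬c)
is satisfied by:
  {h: True, c: False}
  {c: False, h: False}
  {c: True, h: True}


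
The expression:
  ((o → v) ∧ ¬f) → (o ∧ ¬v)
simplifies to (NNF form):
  f ∨ (o ∧ ¬v)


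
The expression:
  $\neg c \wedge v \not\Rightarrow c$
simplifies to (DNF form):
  $v \wedge \neg c$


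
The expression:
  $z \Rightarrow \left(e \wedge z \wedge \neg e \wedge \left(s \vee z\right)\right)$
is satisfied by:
  {z: False}


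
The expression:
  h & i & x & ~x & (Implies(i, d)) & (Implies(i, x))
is never true.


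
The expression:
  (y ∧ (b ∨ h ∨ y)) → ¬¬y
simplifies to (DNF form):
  True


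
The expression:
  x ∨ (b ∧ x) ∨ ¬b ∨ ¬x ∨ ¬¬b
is always true.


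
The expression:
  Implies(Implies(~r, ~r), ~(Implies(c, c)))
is never true.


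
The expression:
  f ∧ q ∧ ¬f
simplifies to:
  False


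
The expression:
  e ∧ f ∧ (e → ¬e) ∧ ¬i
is never true.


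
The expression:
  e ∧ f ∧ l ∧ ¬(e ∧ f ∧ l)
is never true.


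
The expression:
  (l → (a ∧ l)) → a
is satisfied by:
  {a: True, l: True}
  {a: True, l: False}
  {l: True, a: False}


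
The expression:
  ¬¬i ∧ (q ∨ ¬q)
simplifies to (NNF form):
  i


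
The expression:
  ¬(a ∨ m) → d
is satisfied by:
  {a: True, d: True, m: True}
  {a: True, d: True, m: False}
  {a: True, m: True, d: False}
  {a: True, m: False, d: False}
  {d: True, m: True, a: False}
  {d: True, m: False, a: False}
  {m: True, d: False, a: False}


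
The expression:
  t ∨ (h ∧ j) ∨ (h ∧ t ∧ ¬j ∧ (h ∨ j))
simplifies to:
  t ∨ (h ∧ j)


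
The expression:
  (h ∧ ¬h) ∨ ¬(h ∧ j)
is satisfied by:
  {h: False, j: False}
  {j: True, h: False}
  {h: True, j: False}


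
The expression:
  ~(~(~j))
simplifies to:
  ~j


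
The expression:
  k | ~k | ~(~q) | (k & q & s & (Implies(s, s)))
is always true.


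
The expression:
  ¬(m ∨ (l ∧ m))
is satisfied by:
  {m: False}


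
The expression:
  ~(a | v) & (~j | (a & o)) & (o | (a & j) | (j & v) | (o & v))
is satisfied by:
  {o: True, v: False, j: False, a: False}


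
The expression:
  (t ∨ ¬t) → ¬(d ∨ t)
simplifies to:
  ¬d ∧ ¬t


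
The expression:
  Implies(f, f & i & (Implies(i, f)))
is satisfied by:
  {i: True, f: False}
  {f: False, i: False}
  {f: True, i: True}


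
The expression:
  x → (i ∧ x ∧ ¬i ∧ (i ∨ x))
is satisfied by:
  {x: False}


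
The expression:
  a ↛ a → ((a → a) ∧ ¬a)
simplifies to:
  True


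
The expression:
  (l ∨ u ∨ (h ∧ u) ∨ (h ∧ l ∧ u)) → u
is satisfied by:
  {u: True, l: False}
  {l: False, u: False}
  {l: True, u: True}


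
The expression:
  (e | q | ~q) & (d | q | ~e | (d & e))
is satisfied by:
  {d: True, q: True, e: False}
  {d: True, e: False, q: False}
  {q: True, e: False, d: False}
  {q: False, e: False, d: False}
  {d: True, q: True, e: True}
  {d: True, e: True, q: False}
  {q: True, e: True, d: False}


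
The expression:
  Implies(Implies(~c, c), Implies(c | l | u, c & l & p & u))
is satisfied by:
  {u: True, p: True, l: True, c: False}
  {u: True, p: True, l: False, c: False}
  {u: True, l: True, p: False, c: False}
  {u: True, l: False, p: False, c: False}
  {p: True, l: True, u: False, c: False}
  {p: True, u: False, l: False, c: False}
  {p: False, l: True, u: False, c: False}
  {p: False, u: False, l: False, c: False}
  {u: True, c: True, p: True, l: True}


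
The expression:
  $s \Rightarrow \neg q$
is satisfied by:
  {s: False, q: False}
  {q: True, s: False}
  {s: True, q: False}


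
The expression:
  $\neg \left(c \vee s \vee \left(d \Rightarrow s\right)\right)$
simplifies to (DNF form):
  $d \wedge \neg c \wedge \neg s$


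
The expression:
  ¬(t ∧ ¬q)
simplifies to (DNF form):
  q ∨ ¬t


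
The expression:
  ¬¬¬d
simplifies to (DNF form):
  ¬d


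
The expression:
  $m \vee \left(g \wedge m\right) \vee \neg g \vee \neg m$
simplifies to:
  $\text{True}$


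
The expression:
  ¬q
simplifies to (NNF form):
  ¬q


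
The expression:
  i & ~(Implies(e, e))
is never true.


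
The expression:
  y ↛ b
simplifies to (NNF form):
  y ∧ ¬b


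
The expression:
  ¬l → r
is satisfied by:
  {r: True, l: True}
  {r: True, l: False}
  {l: True, r: False}


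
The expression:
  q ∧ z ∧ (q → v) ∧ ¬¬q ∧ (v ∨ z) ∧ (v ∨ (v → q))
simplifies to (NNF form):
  q ∧ v ∧ z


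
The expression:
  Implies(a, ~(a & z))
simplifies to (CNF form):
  ~a | ~z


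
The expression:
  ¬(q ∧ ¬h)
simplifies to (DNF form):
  h ∨ ¬q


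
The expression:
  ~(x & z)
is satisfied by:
  {z: False, x: False}
  {x: True, z: False}
  {z: True, x: False}


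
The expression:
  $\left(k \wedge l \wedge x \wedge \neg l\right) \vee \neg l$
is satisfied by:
  {l: False}


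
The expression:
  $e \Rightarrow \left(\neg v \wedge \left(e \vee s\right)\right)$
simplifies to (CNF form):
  $\neg e \vee \neg v$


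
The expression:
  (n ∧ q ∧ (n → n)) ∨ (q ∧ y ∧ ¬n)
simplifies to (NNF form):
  q ∧ (n ∨ y)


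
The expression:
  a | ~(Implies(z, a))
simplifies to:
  a | z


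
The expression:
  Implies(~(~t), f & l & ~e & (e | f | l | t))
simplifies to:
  ~t | (f & l & ~e)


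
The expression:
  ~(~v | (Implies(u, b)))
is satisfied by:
  {u: True, v: True, b: False}


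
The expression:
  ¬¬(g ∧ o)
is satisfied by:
  {g: True, o: True}


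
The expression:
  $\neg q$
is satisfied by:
  {q: False}


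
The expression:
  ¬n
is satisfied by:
  {n: False}


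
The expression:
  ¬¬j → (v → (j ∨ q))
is always true.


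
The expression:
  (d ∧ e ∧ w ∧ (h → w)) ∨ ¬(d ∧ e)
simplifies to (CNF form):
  w ∨ ¬d ∨ ¬e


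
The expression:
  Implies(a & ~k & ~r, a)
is always true.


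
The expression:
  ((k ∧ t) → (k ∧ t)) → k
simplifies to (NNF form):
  k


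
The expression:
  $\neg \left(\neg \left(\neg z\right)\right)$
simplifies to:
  $\neg z$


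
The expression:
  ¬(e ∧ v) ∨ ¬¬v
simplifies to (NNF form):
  True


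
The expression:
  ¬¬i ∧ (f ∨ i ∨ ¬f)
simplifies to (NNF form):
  i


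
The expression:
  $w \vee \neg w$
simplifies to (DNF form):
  $\text{True}$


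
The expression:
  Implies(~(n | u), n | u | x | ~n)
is always true.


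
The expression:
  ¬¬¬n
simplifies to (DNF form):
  ¬n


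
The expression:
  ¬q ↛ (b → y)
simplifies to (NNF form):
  b ∧ ¬q ∧ ¬y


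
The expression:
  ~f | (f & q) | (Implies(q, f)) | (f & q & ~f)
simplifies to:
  True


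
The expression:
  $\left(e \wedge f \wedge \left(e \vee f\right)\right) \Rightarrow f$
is always true.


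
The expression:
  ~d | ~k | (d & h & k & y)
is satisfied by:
  {y: True, h: True, k: False, d: False}
  {y: True, h: False, k: False, d: False}
  {h: True, y: False, k: False, d: False}
  {y: False, h: False, k: False, d: False}
  {y: True, d: True, h: True, k: False}
  {y: True, d: True, h: False, k: False}
  {d: True, h: True, y: False, k: False}
  {d: True, y: False, h: False, k: False}
  {y: True, k: True, h: True, d: False}
  {y: True, k: True, h: False, d: False}
  {k: True, h: True, y: False, d: False}
  {k: True, y: False, h: False, d: False}
  {y: True, d: True, k: True, h: True}


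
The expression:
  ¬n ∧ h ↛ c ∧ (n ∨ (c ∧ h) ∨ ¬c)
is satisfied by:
  {h: True, n: False, c: False}


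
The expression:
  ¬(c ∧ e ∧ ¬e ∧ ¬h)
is always true.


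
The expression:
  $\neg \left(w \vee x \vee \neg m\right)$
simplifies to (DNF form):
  $m \wedge \neg w \wedge \neg x$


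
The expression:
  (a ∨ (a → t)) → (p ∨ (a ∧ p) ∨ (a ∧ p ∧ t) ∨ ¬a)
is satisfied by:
  {p: True, a: False}
  {a: False, p: False}
  {a: True, p: True}


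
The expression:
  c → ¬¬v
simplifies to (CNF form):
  v ∨ ¬c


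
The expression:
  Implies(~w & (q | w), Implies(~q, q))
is always true.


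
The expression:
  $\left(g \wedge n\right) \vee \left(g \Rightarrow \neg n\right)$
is always true.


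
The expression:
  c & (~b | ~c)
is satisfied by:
  {c: True, b: False}


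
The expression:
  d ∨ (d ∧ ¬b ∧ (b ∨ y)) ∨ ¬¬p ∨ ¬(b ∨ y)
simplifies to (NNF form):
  d ∨ p ∨ (¬b ∧ ¬y)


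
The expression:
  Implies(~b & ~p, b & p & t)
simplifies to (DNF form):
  b | p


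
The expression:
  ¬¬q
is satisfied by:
  {q: True}


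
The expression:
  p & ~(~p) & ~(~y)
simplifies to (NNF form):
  p & y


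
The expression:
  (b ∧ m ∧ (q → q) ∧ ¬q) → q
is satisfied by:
  {q: True, m: False, b: False}
  {m: False, b: False, q: False}
  {b: True, q: True, m: False}
  {b: True, m: False, q: False}
  {q: True, m: True, b: False}
  {m: True, q: False, b: False}
  {b: True, m: True, q: True}


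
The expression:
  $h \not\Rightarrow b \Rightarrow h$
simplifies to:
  $\text{True}$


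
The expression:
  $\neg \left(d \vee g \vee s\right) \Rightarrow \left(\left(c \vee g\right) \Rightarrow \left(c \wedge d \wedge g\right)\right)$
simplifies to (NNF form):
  $d \vee g \vee s \vee \neg c$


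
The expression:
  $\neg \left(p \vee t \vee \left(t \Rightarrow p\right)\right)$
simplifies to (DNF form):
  $\text{False}$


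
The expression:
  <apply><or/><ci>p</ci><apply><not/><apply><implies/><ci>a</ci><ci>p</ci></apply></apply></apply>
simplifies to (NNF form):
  <apply><or/><ci>a</ci><ci>p</ci></apply>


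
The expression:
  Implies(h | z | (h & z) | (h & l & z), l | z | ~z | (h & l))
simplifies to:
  True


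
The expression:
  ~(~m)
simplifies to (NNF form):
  m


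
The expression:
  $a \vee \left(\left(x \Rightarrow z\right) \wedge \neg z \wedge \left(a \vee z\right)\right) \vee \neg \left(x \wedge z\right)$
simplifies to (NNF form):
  $a \vee \neg x \vee \neg z$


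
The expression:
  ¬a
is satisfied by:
  {a: False}


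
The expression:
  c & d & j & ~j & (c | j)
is never true.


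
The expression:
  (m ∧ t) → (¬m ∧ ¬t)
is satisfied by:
  {m: False, t: False}
  {t: True, m: False}
  {m: True, t: False}


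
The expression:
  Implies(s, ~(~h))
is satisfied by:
  {h: True, s: False}
  {s: False, h: False}
  {s: True, h: True}


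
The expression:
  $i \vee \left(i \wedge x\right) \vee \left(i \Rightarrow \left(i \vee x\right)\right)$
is always true.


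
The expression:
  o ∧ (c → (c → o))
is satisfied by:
  {o: True}


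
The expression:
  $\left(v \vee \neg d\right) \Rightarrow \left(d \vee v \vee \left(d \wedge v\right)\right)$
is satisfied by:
  {d: True, v: True}
  {d: True, v: False}
  {v: True, d: False}


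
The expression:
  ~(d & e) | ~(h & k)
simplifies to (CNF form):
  ~d | ~e | ~h | ~k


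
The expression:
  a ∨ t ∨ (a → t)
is always true.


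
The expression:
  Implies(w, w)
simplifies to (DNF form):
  True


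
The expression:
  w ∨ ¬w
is always true.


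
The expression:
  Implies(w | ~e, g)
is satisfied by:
  {g: True, e: True, w: False}
  {g: True, e: False, w: False}
  {g: True, w: True, e: True}
  {g: True, w: True, e: False}
  {e: True, w: False, g: False}


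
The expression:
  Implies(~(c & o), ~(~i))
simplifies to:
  i | (c & o)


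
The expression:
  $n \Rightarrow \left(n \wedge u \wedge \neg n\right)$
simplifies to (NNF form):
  $\neg n$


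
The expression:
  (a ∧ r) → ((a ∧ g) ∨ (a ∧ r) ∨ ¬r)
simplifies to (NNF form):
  True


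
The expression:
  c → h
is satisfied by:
  {h: True, c: False}
  {c: False, h: False}
  {c: True, h: True}


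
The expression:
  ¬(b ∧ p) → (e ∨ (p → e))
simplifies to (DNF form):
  b ∨ e ∨ ¬p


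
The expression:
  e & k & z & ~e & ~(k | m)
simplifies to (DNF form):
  False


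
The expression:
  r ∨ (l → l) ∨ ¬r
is always true.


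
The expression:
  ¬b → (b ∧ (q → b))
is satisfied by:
  {b: True}


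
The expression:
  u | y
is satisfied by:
  {y: True, u: True}
  {y: True, u: False}
  {u: True, y: False}


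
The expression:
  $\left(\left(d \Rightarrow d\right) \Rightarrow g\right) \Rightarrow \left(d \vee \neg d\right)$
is always true.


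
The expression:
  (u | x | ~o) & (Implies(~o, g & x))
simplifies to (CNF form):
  (g | o) & (o | x) & (u | x) & (g | o | u) & (g | o | x) & (g | u | x) & (o | u | x)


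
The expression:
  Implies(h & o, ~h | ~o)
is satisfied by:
  {h: False, o: False}
  {o: True, h: False}
  {h: True, o: False}


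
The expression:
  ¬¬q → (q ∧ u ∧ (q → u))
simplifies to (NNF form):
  u ∨ ¬q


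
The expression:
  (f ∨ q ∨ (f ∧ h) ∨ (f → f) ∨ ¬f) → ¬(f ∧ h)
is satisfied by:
  {h: False, f: False}
  {f: True, h: False}
  {h: True, f: False}


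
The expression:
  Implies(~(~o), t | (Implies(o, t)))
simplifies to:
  t | ~o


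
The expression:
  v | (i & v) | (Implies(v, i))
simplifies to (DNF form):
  True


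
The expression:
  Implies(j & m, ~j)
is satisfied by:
  {m: False, j: False}
  {j: True, m: False}
  {m: True, j: False}


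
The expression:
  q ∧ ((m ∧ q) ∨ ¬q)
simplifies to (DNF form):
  m ∧ q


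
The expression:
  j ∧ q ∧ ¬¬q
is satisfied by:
  {j: True, q: True}


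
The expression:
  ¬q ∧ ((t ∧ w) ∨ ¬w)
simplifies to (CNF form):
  ¬q ∧ (t ∨ ¬w)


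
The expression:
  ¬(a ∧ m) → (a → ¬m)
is always true.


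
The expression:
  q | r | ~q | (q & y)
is always true.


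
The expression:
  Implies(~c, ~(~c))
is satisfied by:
  {c: True}


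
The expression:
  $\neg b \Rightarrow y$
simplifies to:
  $b \vee y$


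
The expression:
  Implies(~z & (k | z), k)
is always true.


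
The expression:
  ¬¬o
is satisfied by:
  {o: True}


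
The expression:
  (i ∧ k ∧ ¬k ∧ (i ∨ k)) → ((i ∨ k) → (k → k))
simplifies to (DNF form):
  True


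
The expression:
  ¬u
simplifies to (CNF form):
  ¬u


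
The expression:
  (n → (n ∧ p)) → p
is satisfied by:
  {n: True, p: True}
  {n: True, p: False}
  {p: True, n: False}


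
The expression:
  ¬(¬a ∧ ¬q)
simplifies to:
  a ∨ q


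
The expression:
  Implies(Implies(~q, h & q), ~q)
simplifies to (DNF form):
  ~q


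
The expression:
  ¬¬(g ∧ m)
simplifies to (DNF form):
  g ∧ m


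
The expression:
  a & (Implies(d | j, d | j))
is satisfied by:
  {a: True}


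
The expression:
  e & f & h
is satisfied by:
  {h: True, e: True, f: True}


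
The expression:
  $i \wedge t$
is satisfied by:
  {t: True, i: True}


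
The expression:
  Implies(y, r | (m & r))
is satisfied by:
  {r: True, y: False}
  {y: False, r: False}
  {y: True, r: True}


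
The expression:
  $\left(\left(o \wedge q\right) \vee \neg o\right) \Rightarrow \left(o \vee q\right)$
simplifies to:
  $o \vee q$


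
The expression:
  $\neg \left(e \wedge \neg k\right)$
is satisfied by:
  {k: True, e: False}
  {e: False, k: False}
  {e: True, k: True}


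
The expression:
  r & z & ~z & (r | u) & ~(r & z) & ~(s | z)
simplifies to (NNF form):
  False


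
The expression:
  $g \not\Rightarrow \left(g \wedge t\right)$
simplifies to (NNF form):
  $g \wedge \neg t$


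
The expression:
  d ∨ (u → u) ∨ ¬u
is always true.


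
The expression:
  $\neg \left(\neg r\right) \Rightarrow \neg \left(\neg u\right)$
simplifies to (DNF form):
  $u \vee \neg r$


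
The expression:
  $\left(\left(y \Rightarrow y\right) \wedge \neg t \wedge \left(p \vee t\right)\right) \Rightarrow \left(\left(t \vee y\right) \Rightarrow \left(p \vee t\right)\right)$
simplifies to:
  $\text{True}$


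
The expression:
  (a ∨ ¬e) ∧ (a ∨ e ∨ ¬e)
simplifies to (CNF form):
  a ∨ ¬e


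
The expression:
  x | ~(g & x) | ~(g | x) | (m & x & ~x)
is always true.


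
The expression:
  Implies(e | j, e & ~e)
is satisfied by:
  {e: False, j: False}


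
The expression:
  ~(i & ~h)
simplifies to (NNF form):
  h | ~i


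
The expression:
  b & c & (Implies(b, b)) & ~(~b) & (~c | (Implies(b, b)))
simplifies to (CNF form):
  b & c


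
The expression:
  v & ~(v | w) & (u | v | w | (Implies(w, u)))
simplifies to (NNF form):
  False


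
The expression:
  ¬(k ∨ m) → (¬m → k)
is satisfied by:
  {k: True, m: True}
  {k: True, m: False}
  {m: True, k: False}


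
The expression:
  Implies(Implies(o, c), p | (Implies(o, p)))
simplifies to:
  p | ~c | ~o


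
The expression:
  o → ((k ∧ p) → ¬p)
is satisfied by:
  {p: False, k: False, o: False}
  {o: True, p: False, k: False}
  {k: True, p: False, o: False}
  {o: True, k: True, p: False}
  {p: True, o: False, k: False}
  {o: True, p: True, k: False}
  {k: True, p: True, o: False}


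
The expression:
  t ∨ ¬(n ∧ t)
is always true.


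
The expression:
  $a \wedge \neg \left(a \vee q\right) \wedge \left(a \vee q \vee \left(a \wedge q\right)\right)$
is never true.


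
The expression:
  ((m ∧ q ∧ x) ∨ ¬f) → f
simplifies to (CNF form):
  f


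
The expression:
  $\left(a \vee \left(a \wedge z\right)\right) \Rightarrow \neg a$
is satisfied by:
  {a: False}


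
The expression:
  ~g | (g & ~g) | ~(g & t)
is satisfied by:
  {g: False, t: False}
  {t: True, g: False}
  {g: True, t: False}


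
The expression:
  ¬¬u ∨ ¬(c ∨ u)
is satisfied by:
  {u: True, c: False}
  {c: False, u: False}
  {c: True, u: True}


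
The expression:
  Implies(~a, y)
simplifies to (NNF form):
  a | y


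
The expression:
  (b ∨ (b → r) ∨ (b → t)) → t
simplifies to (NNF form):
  t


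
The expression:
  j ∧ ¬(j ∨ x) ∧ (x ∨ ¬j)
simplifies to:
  False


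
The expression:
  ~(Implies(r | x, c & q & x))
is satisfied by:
  {r: True, x: True, q: False, c: False}
  {x: True, q: False, c: False, r: False}
  {r: True, x: True, c: True, q: False}
  {x: True, c: True, q: False, r: False}
  {x: True, r: True, q: True, c: False}
  {x: True, q: True, c: False, r: False}
  {r: True, q: False, c: False, x: False}
  {c: True, r: True, q: False, x: False}
  {r: True, q: True, c: False, x: False}
  {c: True, r: True, q: True, x: False}


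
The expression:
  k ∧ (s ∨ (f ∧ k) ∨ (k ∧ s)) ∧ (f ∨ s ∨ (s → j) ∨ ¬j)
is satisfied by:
  {s: True, f: True, k: True}
  {s: True, k: True, f: False}
  {f: True, k: True, s: False}


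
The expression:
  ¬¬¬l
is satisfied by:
  {l: False}


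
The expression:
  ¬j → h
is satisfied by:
  {h: True, j: True}
  {h: True, j: False}
  {j: True, h: False}


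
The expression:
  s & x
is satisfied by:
  {s: True, x: True}


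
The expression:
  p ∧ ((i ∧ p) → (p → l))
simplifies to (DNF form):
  (l ∧ p) ∨ (p ∧ ¬i)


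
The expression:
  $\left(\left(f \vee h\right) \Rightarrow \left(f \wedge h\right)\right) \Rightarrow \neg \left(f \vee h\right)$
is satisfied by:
  {h: False, f: False}
  {f: True, h: False}
  {h: True, f: False}


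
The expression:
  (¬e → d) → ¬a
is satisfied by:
  {d: False, a: False, e: False}
  {e: True, d: False, a: False}
  {d: True, e: False, a: False}
  {e: True, d: True, a: False}
  {a: True, e: False, d: False}


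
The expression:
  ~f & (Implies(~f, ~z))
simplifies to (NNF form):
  ~f & ~z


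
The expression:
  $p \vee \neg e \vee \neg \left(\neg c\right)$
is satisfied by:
  {p: True, c: True, e: False}
  {p: True, e: False, c: False}
  {c: True, e: False, p: False}
  {c: False, e: False, p: False}
  {p: True, c: True, e: True}
  {p: True, e: True, c: False}
  {c: True, e: True, p: False}


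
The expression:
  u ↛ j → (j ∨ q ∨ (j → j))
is always true.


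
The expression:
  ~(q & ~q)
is always true.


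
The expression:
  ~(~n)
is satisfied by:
  {n: True}


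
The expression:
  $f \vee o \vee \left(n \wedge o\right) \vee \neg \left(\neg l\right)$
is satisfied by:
  {o: True, l: True, f: True}
  {o: True, l: True, f: False}
  {o: True, f: True, l: False}
  {o: True, f: False, l: False}
  {l: True, f: True, o: False}
  {l: True, f: False, o: False}
  {f: True, l: False, o: False}


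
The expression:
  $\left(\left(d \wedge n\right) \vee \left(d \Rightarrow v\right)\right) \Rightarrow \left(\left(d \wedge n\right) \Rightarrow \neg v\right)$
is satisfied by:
  {v: False, d: False, n: False}
  {n: True, v: False, d: False}
  {d: True, v: False, n: False}
  {n: True, d: True, v: False}
  {v: True, n: False, d: False}
  {n: True, v: True, d: False}
  {d: True, v: True, n: False}


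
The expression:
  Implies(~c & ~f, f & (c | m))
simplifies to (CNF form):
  c | f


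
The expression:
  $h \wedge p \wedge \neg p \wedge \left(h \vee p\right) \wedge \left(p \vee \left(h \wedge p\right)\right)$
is never true.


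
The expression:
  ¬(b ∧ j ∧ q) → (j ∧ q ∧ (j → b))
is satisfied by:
  {j: True, b: True, q: True}


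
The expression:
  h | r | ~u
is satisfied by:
  {r: True, h: True, u: False}
  {r: True, u: False, h: False}
  {h: True, u: False, r: False}
  {h: False, u: False, r: False}
  {r: True, h: True, u: True}
  {r: True, u: True, h: False}
  {h: True, u: True, r: False}


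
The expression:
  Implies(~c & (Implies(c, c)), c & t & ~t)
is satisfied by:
  {c: True}


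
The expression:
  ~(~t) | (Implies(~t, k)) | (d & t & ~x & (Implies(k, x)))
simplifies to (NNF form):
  k | t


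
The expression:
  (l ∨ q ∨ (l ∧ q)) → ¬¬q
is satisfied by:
  {q: True, l: False}
  {l: False, q: False}
  {l: True, q: True}


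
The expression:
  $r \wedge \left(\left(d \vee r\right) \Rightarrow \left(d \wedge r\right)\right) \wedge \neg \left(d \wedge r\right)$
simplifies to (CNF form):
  $\text{False}$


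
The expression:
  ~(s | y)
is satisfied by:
  {y: False, s: False}


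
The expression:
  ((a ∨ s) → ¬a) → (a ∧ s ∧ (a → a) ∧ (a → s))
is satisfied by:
  {a: True}


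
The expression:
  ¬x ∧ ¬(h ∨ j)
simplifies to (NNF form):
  ¬h ∧ ¬j ∧ ¬x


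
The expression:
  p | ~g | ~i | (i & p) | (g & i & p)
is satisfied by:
  {p: True, g: False, i: False}
  {g: False, i: False, p: False}
  {i: True, p: True, g: False}
  {i: True, g: False, p: False}
  {p: True, g: True, i: False}
  {g: True, p: False, i: False}
  {i: True, g: True, p: True}
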